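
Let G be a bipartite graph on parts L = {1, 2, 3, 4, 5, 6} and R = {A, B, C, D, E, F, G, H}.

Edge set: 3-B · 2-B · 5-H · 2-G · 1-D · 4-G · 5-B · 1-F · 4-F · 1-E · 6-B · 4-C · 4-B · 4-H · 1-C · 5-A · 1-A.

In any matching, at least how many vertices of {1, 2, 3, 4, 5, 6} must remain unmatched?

One maximum matching: 1–A, 2–G, 3–B, 4–F, 5–H.
The set {3, 6} has only 1 neighbour ({B}), so by Hall's theorem at most 5 of the 6 left vertices can be matched.
That matches 5 of the 6, leaving 1 unmatched; no matching can do better.

1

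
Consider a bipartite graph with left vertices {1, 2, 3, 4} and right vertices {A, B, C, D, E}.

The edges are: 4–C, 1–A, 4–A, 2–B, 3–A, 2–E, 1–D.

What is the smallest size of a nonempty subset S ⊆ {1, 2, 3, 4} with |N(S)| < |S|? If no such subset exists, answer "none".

none

A matching saturating every left vertex exists, for instance 1→D, 2→B, 3→A, 4→C.
By Hall's marriage theorem, this means |N(S)| ≥ |S| for every subset S, so no violating subset exists.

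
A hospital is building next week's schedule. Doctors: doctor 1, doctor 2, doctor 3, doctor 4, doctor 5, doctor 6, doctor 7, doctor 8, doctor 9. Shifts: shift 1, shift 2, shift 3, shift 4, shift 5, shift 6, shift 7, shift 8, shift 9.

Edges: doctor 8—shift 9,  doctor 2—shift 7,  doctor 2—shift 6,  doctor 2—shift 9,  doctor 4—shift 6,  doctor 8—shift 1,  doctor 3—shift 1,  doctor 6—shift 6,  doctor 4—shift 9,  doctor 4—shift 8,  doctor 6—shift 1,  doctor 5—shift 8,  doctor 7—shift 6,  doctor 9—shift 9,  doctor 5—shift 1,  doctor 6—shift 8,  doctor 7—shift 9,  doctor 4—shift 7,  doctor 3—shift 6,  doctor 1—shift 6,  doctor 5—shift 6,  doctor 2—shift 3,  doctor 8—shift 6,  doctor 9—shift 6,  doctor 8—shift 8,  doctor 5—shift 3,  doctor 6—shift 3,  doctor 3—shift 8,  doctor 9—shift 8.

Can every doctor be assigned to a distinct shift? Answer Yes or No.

No

The set {doctor 1, doctor 2, doctor 3, doctor 4, doctor 5, doctor 6, doctor 7, doctor 8, doctor 9} has only 6 neighbours ({shift 1, shift 3, shift 6, shift 7, shift 8, shift 9}), so by Hall's theorem at most 6 of the 9 doctors can be matched.
Hence no matching covers every doctor.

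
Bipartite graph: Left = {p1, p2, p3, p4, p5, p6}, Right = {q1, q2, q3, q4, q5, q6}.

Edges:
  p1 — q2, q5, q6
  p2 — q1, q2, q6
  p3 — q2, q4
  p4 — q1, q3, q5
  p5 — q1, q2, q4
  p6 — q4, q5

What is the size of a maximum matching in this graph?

One maximum matching: p1-q2, p2-q6, p3-q4, p4-q3, p5-q1, p6-q5.
This saturates every left vertex, so 6 is the maximum.

6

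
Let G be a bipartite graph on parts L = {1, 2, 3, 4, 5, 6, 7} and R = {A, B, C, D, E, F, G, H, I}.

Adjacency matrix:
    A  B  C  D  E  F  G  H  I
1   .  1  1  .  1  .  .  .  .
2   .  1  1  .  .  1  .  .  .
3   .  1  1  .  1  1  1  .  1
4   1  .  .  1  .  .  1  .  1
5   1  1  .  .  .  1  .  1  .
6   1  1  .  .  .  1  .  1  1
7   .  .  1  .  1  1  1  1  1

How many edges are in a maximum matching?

7

A valid assignment of size 7: 1-B, 2-C, 3-E, 4-I, 5-F, 6-A, 7-G.
All 7 left vertices are matched, so no larger matching exists.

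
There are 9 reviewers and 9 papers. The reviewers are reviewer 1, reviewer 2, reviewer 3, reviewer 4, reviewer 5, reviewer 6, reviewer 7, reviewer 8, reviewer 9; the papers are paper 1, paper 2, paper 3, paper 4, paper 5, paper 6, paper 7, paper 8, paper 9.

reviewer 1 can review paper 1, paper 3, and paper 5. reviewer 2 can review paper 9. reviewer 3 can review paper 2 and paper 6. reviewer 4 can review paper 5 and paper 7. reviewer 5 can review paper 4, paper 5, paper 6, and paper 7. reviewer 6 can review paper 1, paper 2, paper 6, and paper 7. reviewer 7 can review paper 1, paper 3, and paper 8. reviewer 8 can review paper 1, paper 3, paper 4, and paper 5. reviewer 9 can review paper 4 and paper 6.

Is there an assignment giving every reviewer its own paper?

Yes

One maximum matching: reviewer 1→paper 3, reviewer 2→paper 9, reviewer 3→paper 2, reviewer 4→paper 5, reviewer 5→paper 7, reviewer 6→paper 6, reviewer 7→paper 8, reviewer 8→paper 1, reviewer 9→paper 4.
All 9 reviewers are covered.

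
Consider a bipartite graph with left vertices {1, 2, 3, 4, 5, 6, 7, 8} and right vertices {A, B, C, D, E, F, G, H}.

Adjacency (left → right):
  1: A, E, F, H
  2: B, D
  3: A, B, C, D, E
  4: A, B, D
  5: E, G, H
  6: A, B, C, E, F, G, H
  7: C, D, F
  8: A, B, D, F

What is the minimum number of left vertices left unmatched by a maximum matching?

0

A valid assignment of size 8: 1–F, 2–D, 3–E, 4–A, 5–G, 6–H, 7–C, 8–B.
This saturates every left vertex, so 8 is the maximum.
That matches 8 of the 8, leaving 0 unmatched; no matching can do better.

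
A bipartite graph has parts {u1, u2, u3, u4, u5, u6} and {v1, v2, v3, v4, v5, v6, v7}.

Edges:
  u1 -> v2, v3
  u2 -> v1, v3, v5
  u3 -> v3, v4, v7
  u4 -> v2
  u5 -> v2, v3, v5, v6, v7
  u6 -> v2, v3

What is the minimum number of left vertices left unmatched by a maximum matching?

A valid assignment of size 5: u1–v3, u2–v1, u3–v7, u4–v2, u5–v6.
The set {u1, u4, u6} has only 2 neighbours ({v2, v3}), so by Hall's theorem at most 5 of the 6 left vertices can be matched.
That matches 5 of the 6, leaving 1 unmatched; no matching can do better.

1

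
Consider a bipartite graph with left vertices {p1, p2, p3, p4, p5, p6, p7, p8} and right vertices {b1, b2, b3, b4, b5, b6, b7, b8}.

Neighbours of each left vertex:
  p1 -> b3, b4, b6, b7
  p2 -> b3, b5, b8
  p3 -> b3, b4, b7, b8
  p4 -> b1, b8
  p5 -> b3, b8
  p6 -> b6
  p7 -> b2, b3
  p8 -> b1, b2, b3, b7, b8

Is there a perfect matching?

Yes

For example, pair p1–b3, p2–b5, p3–b4, p4–b1, p5–b8, p6–b6, p7–b2, p8–b7.
All 8 left vertices are covered.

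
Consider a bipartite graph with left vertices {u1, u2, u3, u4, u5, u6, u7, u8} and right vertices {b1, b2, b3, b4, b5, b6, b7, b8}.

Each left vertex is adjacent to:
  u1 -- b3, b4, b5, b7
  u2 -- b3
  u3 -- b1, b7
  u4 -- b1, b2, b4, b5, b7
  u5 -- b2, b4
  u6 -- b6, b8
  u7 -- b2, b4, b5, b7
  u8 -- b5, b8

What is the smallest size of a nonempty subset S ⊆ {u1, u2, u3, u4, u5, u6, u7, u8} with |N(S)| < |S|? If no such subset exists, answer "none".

A matching saturating every left vertex exists, for instance u1→b4, u2→b3, u3→b1, u4→b7, u5→b2, u6→b6, u7→b5, u8→b8.
By Hall's marriage theorem, this means |N(S)| ≥ |S| for every subset S, so no violating subset exists.

none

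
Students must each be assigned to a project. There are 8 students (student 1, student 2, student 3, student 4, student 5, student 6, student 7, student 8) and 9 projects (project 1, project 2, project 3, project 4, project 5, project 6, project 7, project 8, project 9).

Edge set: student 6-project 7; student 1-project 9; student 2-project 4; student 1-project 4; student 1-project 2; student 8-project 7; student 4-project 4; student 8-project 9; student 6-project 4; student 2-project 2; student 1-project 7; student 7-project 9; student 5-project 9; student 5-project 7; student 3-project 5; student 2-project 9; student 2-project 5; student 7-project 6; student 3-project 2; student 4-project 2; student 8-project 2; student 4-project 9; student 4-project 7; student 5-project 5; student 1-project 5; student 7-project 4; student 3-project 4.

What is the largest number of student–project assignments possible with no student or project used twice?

One maximum matching: student 1–project 7, student 2–project 2, student 3–project 5, student 4–project 4, student 5–project 9, student 7–project 6.
The set {student 1, student 2, student 3, student 4, student 5, student 6, student 8} has only 5 neighbours ({project 2, project 4, project 5, project 7, project 9}), so by Hall's theorem at most 6 of the 8 students can be matched.

6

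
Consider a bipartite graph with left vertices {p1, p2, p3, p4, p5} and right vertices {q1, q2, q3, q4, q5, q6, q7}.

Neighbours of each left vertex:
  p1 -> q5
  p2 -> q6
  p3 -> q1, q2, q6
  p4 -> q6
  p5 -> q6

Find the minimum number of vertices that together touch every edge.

{p1, p3, q6} is a vertex cover of size 3: every edge has an endpoint in this set.
No smaller cover exists because p1–q5, p2–q6, p3–q2 is a matching of size 3, and a cover must include an endpoint of each of these disjoint edges (König's theorem).

3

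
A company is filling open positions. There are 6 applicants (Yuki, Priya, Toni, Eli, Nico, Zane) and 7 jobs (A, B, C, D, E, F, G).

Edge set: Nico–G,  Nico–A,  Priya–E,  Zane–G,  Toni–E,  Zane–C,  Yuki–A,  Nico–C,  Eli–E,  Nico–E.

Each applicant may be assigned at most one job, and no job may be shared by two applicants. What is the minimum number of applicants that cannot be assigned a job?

2

A valid assignment of size 4: Yuki-A, Priya-E, Nico-G, Zane-C.
The set {Priya, Toni, Eli} has only 1 neighbour ({E}), so by Hall's theorem at most 4 of the 6 applicants can be matched.
That matches 4 of the 6, leaving 2 unmatched; no matching can do better.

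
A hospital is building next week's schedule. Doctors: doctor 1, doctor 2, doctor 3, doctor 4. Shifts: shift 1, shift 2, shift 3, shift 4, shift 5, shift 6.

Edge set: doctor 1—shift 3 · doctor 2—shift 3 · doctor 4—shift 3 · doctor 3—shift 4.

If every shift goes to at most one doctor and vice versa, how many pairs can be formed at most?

2

One maximum matching: doctor 1→shift 3, doctor 3→shift 4.
The set {doctor 1, doctor 2, doctor 4} has only 1 neighbour ({shift 3}), so by Hall's theorem at most 2 of the 4 doctors can be matched.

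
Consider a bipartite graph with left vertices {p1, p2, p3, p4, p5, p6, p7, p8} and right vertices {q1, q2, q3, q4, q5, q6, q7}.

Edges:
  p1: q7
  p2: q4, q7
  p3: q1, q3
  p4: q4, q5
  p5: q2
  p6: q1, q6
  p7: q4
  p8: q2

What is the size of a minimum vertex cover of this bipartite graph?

The 6 edges p1–q7, p2–q4, p3–q3, p4–q5, p5–q2, p6–q6 form a matching, so any vertex cover needs at least 6 vertices (one per matched edge).
Conversely {p3, p4, p6, q2, q4, q7} meets every edge and has exactly 6 vertices, so 6 is optimal.

6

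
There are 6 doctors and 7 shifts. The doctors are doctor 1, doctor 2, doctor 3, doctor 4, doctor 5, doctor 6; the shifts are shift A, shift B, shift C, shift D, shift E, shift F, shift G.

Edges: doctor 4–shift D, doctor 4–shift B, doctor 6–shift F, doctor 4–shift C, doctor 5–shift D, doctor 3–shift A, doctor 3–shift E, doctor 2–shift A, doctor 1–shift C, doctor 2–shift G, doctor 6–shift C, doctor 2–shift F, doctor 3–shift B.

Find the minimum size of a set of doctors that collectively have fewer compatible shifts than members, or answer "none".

none

A matching saturating every doctor exists, for instance doctor 1→shift C, doctor 2→shift G, doctor 3→shift E, doctor 4→shift B, doctor 5→shift D, doctor 6→shift F.
By Hall's marriage theorem, this means |N(S)| ≥ |S| for every subset S, so no violating subset exists.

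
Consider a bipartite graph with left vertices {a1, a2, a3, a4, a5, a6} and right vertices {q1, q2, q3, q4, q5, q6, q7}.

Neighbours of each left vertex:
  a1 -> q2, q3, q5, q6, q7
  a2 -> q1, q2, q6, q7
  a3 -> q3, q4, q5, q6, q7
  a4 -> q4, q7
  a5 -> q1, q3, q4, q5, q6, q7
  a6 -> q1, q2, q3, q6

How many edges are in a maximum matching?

One maximum matching: a1-q3, a2-q2, a3-q5, a4-q7, a5-q4, a6-q6.
All 6 left vertices are matched, so no larger matching exists.

6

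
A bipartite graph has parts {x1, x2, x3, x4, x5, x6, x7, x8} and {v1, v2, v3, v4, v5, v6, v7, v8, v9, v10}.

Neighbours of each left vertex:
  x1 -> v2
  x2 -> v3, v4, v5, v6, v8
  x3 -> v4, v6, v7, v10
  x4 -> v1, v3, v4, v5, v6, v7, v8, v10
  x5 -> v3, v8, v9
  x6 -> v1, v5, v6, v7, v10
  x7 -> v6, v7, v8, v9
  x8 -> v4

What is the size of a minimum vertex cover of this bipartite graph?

A maximum matching has 8 edges (e.g. x1–v2, x2–v3, x3–v7, x4–v8, x5–v9, x6–v10, x7–v6, x8–v4).
By König's theorem the minimum vertex cover has the same size. One such cover is {x1, x2, x3, x4, x5, x6, x7, x8}.

8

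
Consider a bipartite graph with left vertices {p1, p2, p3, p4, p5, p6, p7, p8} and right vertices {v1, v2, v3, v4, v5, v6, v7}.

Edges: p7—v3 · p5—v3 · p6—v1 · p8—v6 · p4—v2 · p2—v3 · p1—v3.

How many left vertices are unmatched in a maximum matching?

4

For example, pair p1–v3, p4–v2, p6–v1, p8–v6.
The set {p1, p2, p3, p5, p7} has only 1 neighbour ({v3}), so by Hall's theorem at most 4 of the 8 left vertices can be matched.
That matches 4 of the 8, leaving 4 unmatched; no matching can do better.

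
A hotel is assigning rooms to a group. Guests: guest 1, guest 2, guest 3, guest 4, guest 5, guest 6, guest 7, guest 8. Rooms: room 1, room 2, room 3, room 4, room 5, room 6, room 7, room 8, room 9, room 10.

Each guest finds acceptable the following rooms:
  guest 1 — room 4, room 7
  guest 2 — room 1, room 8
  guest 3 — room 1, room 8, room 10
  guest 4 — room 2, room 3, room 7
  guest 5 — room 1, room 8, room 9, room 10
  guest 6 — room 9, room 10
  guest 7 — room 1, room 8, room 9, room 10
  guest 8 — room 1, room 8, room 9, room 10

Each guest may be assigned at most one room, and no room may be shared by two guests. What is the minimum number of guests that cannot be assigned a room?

2

For example, pair guest 1–room 4, guest 2–room 1, guest 3–room 8, guest 4–room 7, guest 5–room 10, guest 6–room 9.
The set {guest 2, guest 3, guest 5, guest 6, guest 7, guest 8} has only 4 neighbours ({room 1, room 10, room 8, room 9}), so by Hall's theorem at most 6 of the 8 guests can be matched.
That matches 6 of the 8, leaving 2 unmatched; no matching can do better.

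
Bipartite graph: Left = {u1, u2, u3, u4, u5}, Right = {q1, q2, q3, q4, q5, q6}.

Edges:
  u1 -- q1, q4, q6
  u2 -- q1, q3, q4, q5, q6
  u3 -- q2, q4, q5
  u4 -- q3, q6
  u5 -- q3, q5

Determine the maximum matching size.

5

A valid assignment of size 5: u1–q1, u2–q4, u3–q2, u4–q6, u5–q5.
This saturates every left vertex, so 5 is the maximum.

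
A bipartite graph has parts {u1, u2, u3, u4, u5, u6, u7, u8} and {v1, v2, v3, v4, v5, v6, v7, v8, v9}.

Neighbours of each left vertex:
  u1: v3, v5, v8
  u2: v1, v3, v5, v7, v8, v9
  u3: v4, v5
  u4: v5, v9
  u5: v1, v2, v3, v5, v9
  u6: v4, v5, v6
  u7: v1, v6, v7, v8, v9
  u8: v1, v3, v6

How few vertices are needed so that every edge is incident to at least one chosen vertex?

The 8 edges u1–v8, u2–v3, u3–v5, u4–v9, u5–v2, u6–v4, u7–v1, u8–v6 form a matching, so any vertex cover needs at least 8 vertices (one per matched edge).
Conversely {u1, u2, u3, u4, u5, u6, u7, u8} meets every edge and has exactly 8 vertices, so 8 is optimal.

8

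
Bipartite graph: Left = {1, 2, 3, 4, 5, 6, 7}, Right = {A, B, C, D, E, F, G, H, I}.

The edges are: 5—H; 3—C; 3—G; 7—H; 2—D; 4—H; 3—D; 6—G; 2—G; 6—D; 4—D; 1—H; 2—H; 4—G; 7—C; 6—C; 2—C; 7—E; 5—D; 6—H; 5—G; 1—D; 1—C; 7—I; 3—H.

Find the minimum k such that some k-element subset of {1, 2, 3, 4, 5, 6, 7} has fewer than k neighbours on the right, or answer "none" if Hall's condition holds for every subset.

5

Take S = {1, 2, 3, 4, 5}. Its neighbourhood is {C, D, G, H}, so |N(S)| = 4 < |S| = 5.
Every subset of size less than 5 has at least as many neighbours as members, so 5 is the minimum.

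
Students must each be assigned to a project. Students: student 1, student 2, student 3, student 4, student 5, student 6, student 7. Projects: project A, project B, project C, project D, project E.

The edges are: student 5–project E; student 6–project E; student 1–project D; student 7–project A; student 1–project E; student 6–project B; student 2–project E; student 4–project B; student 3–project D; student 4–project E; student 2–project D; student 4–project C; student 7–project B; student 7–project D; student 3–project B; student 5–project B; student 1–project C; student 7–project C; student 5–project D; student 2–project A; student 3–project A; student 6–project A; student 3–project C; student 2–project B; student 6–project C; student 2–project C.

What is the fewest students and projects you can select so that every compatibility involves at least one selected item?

5

A maximum matching has 5 edges (e.g. student 1–project D, student 2–project B, student 3–project A, student 4–project C, student 5–project E).
By König's theorem the minimum vertex cover has the same size. One such cover is {project A, project B, project C, project D, project E}.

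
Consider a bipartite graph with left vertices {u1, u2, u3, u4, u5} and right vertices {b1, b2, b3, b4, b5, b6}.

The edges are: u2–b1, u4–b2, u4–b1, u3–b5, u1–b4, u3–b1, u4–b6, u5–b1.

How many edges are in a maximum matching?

4

A valid assignment of size 4: u1→b4, u2→b1, u3→b5, u4→b6.
The set {u2, u5} has only 1 neighbour ({b1}), so by Hall's theorem at most 4 of the 5 left vertices can be matched.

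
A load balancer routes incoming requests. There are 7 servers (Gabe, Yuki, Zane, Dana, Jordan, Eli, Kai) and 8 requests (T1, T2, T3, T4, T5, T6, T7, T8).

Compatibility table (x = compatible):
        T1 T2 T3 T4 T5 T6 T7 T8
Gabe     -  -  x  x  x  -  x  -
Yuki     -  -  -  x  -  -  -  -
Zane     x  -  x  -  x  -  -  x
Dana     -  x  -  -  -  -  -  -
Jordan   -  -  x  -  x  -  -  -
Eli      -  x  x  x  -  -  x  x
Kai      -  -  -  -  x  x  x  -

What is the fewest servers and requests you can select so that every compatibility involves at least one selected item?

7

A maximum matching has 7 edges (e.g. Gabe–T5, Yuki–T4, Zane–T1, Dana–T2, Jordan–T3, Eli–T8, Kai–T7).
By König's theorem the minimum vertex cover has the same size. One such cover is {Gabe, Yuki, Zane, Dana, Jordan, Eli, Kai}.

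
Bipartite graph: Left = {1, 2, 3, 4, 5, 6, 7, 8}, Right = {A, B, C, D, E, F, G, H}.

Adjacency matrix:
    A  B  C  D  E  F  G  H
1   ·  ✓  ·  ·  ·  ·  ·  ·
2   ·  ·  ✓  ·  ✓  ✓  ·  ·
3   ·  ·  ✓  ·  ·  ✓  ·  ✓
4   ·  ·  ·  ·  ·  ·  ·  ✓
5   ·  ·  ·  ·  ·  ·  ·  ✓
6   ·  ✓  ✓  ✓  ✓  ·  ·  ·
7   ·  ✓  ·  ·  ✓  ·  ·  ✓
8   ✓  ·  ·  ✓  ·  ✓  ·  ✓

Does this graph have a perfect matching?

The set {4, 5} has only 1 neighbour ({H}), so by Hall's theorem at most 7 of the 8 left vertices can be matched.
Hence no matching covers every left vertex.

No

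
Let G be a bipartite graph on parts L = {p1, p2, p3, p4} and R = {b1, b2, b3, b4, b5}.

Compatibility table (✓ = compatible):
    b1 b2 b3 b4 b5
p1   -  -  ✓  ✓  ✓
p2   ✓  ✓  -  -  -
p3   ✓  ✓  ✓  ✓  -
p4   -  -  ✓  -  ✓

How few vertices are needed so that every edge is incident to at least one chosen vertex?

4

A maximum matching has 4 edges (e.g. p1–b5, p2–b2, p3–b4, p4–b3).
By König's theorem the minimum vertex cover has the same size. One such cover is {p1, p2, p3, p4}.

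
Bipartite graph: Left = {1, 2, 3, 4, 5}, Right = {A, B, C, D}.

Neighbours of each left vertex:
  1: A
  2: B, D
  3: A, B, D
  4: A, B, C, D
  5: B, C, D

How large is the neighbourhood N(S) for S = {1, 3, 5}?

The union of neighbours of {1, 3, 5} is {A, B, C, D}, which has 4 elements.
Since |N(S)| = 4 ≥ |S| = 3, Hall's condition holds for this subset.

4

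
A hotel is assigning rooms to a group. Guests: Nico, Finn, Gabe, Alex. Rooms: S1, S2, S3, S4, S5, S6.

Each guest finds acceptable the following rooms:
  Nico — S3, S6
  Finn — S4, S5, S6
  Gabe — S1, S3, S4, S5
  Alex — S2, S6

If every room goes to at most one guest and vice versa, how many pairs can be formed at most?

A valid assignment of size 4: Nico-S3, Finn-S6, Gabe-S4, Alex-S2.
All 4 guests are matched, so no larger matching exists.

4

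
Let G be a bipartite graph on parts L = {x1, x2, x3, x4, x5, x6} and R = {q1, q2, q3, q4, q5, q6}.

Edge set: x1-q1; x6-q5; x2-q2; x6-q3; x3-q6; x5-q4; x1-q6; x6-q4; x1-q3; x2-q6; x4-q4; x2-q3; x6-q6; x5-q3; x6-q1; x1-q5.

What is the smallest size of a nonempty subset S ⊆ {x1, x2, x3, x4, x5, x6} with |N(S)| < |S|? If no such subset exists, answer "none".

A matching saturating every left vertex exists, for instance x1→q5, x2→q2, x3→q6, x4→q4, x5→q3, x6→q1.
By Hall's marriage theorem, this means |N(S)| ≥ |S| for every subset S, so no violating subset exists.

none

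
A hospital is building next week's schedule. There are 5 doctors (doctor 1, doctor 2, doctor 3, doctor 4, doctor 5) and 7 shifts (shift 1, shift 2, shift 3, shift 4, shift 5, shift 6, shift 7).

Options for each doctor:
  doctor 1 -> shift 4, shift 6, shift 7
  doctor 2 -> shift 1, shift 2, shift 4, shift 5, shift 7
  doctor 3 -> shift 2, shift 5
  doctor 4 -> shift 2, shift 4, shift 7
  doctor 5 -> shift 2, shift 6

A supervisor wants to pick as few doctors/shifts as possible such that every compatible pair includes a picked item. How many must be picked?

A maximum matching has 5 edges (e.g. doctor 1–shift 4, doctor 2–shift 7, doctor 3–shift 5, doctor 4–shift 2, doctor 5–shift 6).
By König's theorem the minimum vertex cover has the same size. One such cover is {doctor 1, doctor 2, doctor 3, doctor 4, doctor 5}.

5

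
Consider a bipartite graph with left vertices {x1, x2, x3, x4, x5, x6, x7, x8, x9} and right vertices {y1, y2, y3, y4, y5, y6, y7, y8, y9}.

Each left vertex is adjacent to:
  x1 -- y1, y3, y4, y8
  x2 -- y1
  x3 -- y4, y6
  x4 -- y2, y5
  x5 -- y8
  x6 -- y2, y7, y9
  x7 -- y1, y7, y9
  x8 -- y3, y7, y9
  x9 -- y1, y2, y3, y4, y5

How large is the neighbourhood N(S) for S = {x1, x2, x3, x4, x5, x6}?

The union of neighbours of {x1, x2, x3, x4, x5, x6} is {y1, y2, y3, y4, y5, y6, y7, y8, y9}, which has 9 elements.
Since |N(S)| = 9 ≥ |S| = 6, Hall's condition holds for this subset.

9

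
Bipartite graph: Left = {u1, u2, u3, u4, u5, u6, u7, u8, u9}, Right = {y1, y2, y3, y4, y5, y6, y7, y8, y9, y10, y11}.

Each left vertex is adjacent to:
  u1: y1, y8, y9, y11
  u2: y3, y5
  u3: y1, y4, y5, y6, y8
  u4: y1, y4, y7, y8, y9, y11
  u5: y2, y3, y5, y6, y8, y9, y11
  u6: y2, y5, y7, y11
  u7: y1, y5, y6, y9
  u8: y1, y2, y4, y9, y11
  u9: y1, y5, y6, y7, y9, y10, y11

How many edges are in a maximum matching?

9

One maximum matching: u1-y1, u2-y5, u3-y4, u4-y11, u5-y3, u6-y2, u7-y6, u8-y9, u9-y7.
This saturates every left vertex, so 9 is the maximum.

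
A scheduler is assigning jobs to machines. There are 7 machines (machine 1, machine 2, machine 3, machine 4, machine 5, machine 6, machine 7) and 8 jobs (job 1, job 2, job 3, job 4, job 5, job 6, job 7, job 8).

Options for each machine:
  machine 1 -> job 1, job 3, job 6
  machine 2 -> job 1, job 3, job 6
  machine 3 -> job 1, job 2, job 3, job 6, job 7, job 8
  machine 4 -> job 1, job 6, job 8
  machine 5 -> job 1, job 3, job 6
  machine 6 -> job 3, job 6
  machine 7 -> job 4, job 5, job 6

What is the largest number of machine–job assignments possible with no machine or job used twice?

6

For example, pair machine 1–job 6, machine 2–job 1, machine 3–job 7, machine 4–job 8, machine 5–job 3, machine 7–job 4.
The set {machine 1, machine 2, machine 5, machine 6} has only 3 neighbours ({job 1, job 3, job 6}), so by Hall's theorem at most 6 of the 7 machines can be matched.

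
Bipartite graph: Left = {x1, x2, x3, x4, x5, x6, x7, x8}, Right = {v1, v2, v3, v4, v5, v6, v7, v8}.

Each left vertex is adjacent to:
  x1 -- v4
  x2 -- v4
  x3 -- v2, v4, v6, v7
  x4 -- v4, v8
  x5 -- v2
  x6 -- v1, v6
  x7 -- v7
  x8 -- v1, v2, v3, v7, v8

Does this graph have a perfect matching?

No

The set {x1, x2} has only 1 neighbour ({v4}), so by Hall's theorem at most 7 of the 8 left vertices can be matched.
Hence no matching covers every left vertex.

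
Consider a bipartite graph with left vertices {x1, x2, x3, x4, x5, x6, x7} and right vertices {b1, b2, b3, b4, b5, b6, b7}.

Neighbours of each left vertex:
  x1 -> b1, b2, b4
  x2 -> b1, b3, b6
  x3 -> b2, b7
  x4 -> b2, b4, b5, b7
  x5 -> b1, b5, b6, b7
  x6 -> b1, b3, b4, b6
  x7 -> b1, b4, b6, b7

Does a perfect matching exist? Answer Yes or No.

A valid assignment of size 7: x1–b2, x2–b3, x3–b7, x4–b5, x5–b1, x6–b4, x7–b6.
All 7 left vertices are covered.

Yes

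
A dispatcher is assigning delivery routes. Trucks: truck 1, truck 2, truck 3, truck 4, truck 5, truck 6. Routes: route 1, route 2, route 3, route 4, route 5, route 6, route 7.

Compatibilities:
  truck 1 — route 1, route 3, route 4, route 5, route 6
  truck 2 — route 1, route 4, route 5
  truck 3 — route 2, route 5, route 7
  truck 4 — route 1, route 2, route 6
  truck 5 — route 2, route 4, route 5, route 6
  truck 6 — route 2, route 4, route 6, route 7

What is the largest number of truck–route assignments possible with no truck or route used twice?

6

A valid assignment of size 6: truck 1–route 3, truck 2–route 4, truck 3–route 2, truck 4–route 1, truck 5–route 6, truck 6–route 7.
All 6 trucks are matched, so no larger matching exists.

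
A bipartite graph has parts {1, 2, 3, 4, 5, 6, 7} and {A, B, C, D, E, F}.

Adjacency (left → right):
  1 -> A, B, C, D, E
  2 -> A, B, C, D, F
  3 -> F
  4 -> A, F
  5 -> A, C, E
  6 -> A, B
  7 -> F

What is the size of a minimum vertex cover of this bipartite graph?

{1, 2, 4, 5, 6, F} is a vertex cover of size 6: every edge has an endpoint in this set.
No smaller cover exists because 1–E, 2–D, 3–F, 4–A, 5–C, 6–B is a matching of size 6, and a cover must include an endpoint of each of these disjoint edges (König's theorem).

6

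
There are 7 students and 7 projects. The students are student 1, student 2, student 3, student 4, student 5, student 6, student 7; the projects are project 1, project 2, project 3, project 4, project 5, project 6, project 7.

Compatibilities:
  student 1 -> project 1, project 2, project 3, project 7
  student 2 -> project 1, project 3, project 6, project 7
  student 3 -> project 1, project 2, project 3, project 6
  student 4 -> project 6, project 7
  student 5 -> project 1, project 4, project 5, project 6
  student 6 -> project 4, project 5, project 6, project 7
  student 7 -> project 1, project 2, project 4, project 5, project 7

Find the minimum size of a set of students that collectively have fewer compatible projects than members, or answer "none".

none

A matching saturating every student exists, for instance student 1→project 1, student 2→project 3, student 3→project 2, student 4→project 6, student 5→project 4, student 6→project 5, student 7→project 7.
By Hall's marriage theorem, this means |N(S)| ≥ |S| for every subset S, so no violating subset exists.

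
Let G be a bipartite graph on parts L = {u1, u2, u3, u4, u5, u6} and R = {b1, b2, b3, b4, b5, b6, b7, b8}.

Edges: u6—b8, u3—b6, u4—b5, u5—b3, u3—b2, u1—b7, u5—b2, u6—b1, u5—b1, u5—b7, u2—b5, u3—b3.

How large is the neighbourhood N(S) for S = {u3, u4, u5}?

The union of neighbours of {u3, u4, u5} is {b1, b2, b3, b5, b6, b7}, which has 6 elements.
Since |N(S)| = 6 ≥ |S| = 3, Hall's condition holds for this subset.

6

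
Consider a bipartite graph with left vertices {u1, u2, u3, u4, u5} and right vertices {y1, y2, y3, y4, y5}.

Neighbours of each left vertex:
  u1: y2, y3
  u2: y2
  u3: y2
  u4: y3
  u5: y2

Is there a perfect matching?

No

The set {u1, u2, u3, u4, u5} has only 2 neighbours ({y2, y3}), so by Hall's theorem at most 2 of the 5 left vertices can be matched.
Hence no matching covers every left vertex.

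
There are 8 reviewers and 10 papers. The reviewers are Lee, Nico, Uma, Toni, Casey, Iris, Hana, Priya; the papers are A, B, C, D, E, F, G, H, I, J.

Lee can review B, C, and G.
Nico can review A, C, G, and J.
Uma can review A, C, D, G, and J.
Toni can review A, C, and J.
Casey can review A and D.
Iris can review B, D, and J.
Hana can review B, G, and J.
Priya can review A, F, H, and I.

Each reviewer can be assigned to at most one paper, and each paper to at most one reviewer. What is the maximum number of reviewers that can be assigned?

One maximum matching: Lee–C, Nico–J, Uma–G, Toni–A, Casey–D, Iris–B, Priya–I.
The set {Lee, Nico, Uma, Toni, Casey, Iris, Hana} has only 6 neighbours ({A, B, C, D, G, J}), so by Hall's theorem at most 7 of the 8 reviewers can be matched.

7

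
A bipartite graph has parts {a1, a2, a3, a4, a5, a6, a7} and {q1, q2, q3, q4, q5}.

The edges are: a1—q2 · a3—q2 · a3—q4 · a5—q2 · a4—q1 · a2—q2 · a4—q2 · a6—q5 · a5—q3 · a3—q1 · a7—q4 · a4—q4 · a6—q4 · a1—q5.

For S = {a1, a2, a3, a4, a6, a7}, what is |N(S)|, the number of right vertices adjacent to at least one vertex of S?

The union of neighbours of {a1, a2, a3, a4, a6, a7} is {q1, q2, q4, q5}, which has 4 elements.
Since |N(S)| = 4 < |S| = 6, Hall's condition fails for this subset.

4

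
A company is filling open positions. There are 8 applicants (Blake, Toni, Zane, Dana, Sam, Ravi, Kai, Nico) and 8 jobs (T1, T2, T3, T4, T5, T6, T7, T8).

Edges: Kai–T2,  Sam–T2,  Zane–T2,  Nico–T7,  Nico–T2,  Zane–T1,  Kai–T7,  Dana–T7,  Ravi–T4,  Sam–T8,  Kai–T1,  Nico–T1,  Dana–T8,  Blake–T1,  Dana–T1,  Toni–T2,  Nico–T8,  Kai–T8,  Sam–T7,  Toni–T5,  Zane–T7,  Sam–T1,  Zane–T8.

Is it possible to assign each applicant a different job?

No

The set {Blake, Zane, Dana, Sam, Kai, Nico} has only 4 neighbours ({T1, T2, T7, T8}), so by Hall's theorem at most 6 of the 8 applicants can be matched.
Hence no matching covers every applicant.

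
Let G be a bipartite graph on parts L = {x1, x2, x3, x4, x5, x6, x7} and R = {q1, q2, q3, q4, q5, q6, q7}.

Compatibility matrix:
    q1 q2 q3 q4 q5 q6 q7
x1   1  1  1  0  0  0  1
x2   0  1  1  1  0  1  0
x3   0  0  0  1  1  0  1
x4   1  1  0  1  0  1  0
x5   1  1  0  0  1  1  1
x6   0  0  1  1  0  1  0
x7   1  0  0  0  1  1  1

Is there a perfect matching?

Yes

A valid assignment of size 7: x1-q7, x2-q3, x3-q5, x4-q2, x5-q1, x6-q4, x7-q6.
All 7 left vertices are covered.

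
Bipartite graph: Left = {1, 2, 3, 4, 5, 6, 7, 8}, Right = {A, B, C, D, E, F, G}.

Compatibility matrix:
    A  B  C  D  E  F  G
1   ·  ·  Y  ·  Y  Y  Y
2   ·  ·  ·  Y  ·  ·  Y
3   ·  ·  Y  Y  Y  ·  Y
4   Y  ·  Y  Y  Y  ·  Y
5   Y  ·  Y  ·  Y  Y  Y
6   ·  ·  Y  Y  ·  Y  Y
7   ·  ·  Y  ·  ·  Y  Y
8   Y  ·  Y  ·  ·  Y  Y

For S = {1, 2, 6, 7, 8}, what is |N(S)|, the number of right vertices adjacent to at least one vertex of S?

6

The union of neighbours of {1, 2, 6, 7, 8} is {A, C, D, E, F, G}, which has 6 elements.
Since |N(S)| = 6 ≥ |S| = 5, Hall's condition holds for this subset.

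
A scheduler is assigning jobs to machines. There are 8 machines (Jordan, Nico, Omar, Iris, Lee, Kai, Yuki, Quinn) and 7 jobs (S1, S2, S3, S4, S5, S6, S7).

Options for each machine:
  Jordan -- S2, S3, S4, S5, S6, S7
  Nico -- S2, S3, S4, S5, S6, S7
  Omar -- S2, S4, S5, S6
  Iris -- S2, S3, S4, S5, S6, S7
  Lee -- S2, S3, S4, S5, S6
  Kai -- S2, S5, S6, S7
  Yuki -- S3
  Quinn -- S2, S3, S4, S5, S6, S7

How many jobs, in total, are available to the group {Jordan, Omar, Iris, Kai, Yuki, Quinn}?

6

The union of neighbours of {Jordan, Omar, Iris, Kai, Yuki, Quinn} is {S2, S3, S4, S5, S6, S7}, which has 6 elements.
Since |N(S)| = 6 ≥ |S| = 6, Hall's condition holds for this subset.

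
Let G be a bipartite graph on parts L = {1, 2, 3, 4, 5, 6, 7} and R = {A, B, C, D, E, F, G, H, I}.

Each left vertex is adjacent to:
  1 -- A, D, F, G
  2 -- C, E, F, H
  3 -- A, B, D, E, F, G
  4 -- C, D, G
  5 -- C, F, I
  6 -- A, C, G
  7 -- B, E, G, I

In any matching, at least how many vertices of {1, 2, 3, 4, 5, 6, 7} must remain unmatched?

0

One maximum matching: 1→D, 2→H, 3→A, 4→G, 5→F, 6→C, 7→B.
This saturates every left vertex, so 7 is the maximum.
That matches 7 of the 7, leaving 0 unmatched; no matching can do better.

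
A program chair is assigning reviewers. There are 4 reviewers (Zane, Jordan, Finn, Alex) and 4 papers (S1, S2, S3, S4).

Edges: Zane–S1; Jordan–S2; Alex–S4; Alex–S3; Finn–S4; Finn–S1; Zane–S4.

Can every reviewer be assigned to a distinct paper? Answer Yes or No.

A valid assignment of size 4: Zane–S1, Jordan–S2, Finn–S4, Alex–S3.
All 4 reviewers are covered.

Yes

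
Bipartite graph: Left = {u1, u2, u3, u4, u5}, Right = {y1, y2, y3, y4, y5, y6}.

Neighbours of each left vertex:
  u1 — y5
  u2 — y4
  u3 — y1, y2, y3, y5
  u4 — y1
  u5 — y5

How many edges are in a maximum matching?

4

A valid assignment of size 4: u1→y5, u2→y4, u3→y3, u4→y1.
The set {u1, u5} has only 1 neighbour ({y5}), so by Hall's theorem at most 4 of the 5 left vertices can be matched.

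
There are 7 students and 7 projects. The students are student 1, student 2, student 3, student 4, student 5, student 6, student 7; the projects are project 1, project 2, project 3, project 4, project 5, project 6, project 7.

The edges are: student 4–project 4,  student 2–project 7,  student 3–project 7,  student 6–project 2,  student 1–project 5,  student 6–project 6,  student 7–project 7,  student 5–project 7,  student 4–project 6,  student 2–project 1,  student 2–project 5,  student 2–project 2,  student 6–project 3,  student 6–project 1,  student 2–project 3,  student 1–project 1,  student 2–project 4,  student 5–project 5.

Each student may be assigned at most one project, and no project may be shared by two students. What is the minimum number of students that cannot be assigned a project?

One maximum matching: student 1-project 1, student 2-project 2, student 3-project 7, student 4-project 4, student 5-project 5, student 6-project 3.
The set {student 3, student 7} has only 1 neighbour ({project 7}), so by Hall's theorem at most 6 of the 7 students can be matched.
That matches 6 of the 7, leaving 1 unmatched; no matching can do better.

1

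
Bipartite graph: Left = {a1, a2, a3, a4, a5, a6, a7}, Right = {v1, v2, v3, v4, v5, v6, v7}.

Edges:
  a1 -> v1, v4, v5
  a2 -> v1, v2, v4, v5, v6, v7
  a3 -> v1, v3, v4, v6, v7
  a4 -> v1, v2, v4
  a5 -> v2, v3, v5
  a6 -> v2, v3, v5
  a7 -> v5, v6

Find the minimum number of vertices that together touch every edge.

7

A maximum matching has 7 edges (e.g. a1–v1, a2–v7, a3–v3, a4–v4, a5–v2, a6–v5, a7–v6).
By König's theorem the minimum vertex cover has the same size. One such cover is {a1, a2, a3, a4, a5, a6, a7}.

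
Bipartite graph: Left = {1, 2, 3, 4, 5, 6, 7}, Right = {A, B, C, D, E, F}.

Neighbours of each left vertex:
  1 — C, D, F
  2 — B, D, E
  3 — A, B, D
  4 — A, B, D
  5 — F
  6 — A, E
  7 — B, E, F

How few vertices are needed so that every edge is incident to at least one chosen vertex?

A maximum matching has 6 edges (e.g. 1–C, 2–B, 3–A, 4–D, 5–F, 6–E).
By König's theorem the minimum vertex cover has the same size. One such cover is {1, A, B, D, E, F}.

6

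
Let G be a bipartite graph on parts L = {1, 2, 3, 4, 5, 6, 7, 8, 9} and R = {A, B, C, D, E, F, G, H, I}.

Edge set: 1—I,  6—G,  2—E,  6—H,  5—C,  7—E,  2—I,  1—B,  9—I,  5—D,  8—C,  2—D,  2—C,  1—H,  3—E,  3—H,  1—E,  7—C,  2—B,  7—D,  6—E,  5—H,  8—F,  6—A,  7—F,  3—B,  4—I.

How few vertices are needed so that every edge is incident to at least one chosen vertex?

A maximum matching has 8 edges (e.g. 1–B, 2–D, 3–H, 4–I, 5–C, 6–G, 7–E, 8–F).
By König's theorem the minimum vertex cover has the same size. One such cover is {1, 2, 3, 5, 6, 7, 8, I}.

8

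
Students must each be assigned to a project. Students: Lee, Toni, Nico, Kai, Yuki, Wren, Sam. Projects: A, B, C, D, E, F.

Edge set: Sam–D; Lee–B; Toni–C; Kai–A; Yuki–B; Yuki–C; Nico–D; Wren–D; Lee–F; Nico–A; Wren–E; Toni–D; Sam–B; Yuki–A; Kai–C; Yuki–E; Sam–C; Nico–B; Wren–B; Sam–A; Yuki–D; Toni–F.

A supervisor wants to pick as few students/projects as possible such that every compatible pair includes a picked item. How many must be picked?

6

{A, B, C, D, E, F} is a vertex cover of size 6: every edge has an endpoint in this set.
No smaller cover exists because Lee–F, Toni–C, Nico–D, Kai–A, Yuki–E, Wren–B is a matching of size 6, and a cover must include an endpoint of each of these disjoint edges (König's theorem).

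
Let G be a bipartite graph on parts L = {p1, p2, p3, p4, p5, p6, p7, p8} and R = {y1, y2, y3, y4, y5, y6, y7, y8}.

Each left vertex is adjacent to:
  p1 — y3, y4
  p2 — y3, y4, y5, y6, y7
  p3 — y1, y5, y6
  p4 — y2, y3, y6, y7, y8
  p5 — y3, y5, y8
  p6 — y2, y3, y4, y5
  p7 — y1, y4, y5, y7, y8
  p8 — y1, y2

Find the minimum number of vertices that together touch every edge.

{p1, p2, p3, p4, p5, p6, p7, p8} is a vertex cover of size 8: every edge has an endpoint in this set.
No smaller cover exists because p1–y3, p2–y5, p3–y6, p4–y7, p5–y8, p6–y2, p7–y4, p8–y1 is a matching of size 8, and a cover must include an endpoint of each of these disjoint edges (König's theorem).

8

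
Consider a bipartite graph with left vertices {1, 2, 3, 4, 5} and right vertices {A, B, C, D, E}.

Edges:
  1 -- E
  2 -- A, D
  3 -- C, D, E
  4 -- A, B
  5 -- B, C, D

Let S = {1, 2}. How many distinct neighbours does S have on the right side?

The union of neighbours of {1, 2} is {A, D, E}, which has 3 elements.
Since |N(S)| = 3 ≥ |S| = 2, Hall's condition holds for this subset.

3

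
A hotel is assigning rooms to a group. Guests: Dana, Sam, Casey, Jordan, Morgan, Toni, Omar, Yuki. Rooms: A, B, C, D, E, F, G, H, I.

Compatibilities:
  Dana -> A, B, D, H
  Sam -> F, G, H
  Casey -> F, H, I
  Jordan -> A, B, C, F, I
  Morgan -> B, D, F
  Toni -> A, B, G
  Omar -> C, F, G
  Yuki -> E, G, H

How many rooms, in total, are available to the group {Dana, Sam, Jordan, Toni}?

The union of neighbours of {Dana, Sam, Jordan, Toni} is {A, B, C, D, F, G, H, I}, which has 8 elements.
Since |N(S)| = 8 ≥ |S| = 4, Hall's condition holds for this subset.

8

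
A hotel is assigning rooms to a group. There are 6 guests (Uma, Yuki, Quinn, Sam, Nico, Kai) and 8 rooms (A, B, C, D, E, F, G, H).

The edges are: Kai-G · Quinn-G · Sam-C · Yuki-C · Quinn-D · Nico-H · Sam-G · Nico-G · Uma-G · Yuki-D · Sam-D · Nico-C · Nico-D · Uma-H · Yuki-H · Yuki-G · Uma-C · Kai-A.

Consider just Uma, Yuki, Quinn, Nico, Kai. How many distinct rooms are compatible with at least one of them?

5

The union of neighbours of {Uma, Yuki, Quinn, Nico, Kai} is {A, C, D, G, H}, which has 5 elements.
Since |N(S)| = 5 ≥ |S| = 5, Hall's condition holds for this subset.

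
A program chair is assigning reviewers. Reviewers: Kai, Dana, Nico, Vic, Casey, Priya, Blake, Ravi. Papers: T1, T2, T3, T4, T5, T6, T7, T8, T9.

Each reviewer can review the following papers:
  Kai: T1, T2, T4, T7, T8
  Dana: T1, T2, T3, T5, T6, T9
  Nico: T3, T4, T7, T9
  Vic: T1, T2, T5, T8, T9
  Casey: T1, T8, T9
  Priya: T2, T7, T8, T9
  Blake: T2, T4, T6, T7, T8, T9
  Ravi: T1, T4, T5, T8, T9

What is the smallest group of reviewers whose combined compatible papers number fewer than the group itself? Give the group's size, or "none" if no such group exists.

A matching saturating every reviewer exists, for instance Kai→T7, Dana→T3, Nico→T9, Vic→T5, Casey→T1, Priya→T8, Blake→T6, Ravi→T4.
By Hall's marriage theorem, this means |N(S)| ≥ |S| for every subset S, so no violating subset exists.

none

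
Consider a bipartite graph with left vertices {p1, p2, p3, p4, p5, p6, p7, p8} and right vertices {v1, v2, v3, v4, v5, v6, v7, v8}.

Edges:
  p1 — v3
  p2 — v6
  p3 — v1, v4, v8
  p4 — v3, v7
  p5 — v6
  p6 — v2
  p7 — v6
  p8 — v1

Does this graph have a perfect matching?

No

The set {p2, p5, p7} has only 1 neighbour ({v6}), so by Hall's theorem at most 6 of the 8 left vertices can be matched.
Hence no matching covers every left vertex.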